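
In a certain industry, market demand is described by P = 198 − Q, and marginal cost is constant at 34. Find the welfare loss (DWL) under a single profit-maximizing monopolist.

DWL = 3362

Competitive firms price at marginal cost: P = 34, giving Q = 164.
A monopolist chooses Q where MR = MC. MR = 198 − 2Q; setting this equal to 34 gives Q = 82 and P = 116.
DWL is the triangle between Q = 82 and Q = 164: ½·(164 − 82)·(116 − 34) = 3362.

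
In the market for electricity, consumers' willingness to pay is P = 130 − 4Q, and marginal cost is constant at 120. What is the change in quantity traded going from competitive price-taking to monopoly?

Quantity traded falls by 1.25

Competitive firms price at marginal cost: P = 120, giving Q = 2.5.
Monopoly sets MR = MC: 130 − 8Q = 120 ⇒ Q = 1.25, P = 130 − 4·1.25 = 125.
Change in quantity traded: 1.25 − 2.5 = −1.25.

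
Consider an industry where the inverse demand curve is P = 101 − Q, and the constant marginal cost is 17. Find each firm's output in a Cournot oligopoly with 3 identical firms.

q_i = 21

With 3 symmetric Cournot firms, each firm's FOC gives 101 − 4q = 17, so q = 21, Q = 3·21 = 63, and P = 38.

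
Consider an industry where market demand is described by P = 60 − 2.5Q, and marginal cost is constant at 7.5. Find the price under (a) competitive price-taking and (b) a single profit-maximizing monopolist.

Under competition P = MC = 7.5, so Q = (60 − 7.5)/2.5 = 21.
The monopolist equates marginal revenue to marginal cost: 60 − 5Q = 7.5, so Q = 10.5. From demand, P = 33.75.

Competition: P = 7.5; Monopoly: P = 33.75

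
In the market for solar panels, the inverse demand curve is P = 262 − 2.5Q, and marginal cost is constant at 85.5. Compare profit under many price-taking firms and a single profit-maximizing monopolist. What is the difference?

Competitive firms price at marginal cost: P = 85.5, giving Q = 70.6.
Profit = (85.5 − 85.5)·70.6 = 0.
A monopolist chooses Q where MR = MC. MR = 262 − 5Q; setting this equal to 85.5 gives Q = 35.3 and P = 173.75.
Profit = (173.75 − 85.5)·35.3 = 3115.225.
Change in profit: 3115.225 − 0 = 3115.225.

π rises by 3115.225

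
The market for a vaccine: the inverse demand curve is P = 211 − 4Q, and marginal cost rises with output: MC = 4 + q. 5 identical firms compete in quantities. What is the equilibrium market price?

Cournot with 5 identical firms: the symmetric best-response condition is 211 − 24q = 4 + q. Each firm produces q = 8.28, total output Q = 41.4, price P = 45.4.

P = 45.4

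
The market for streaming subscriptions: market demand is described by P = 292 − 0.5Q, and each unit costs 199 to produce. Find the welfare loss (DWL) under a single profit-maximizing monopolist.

Under competition P = MC = 199, so Q = (292 − 199)/0.5 = 186.
The monopolist equates marginal revenue to marginal cost: 292 − Q = 199, so Q = 93. From demand, P = 245.5.
DWL is the triangle between Q = 93 and Q = 186: ½·(186 − 93)·(245.5 − 199) = 2162.25.

DWL = 2162.25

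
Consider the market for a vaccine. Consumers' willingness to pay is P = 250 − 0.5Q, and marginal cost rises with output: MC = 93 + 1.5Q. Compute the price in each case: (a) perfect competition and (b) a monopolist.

Competition: P = 210.75; Monopoly: P = 218.6

Competitive equilibrium sets price equal to marginal cost: 250 − 0.5Q = 93 + 1.5Q, so Q = 78.5 and P = 210.75.
The monopolist equates marginal revenue to marginal cost: 250 − Q = 93 + 1.5Q, so Q = 62.8. From demand, P = 218.6.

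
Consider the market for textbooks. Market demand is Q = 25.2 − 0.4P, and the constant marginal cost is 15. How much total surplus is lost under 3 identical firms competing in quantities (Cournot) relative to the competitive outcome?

DWL = 28.8

Inverting demand: P = 63 − 2.5Q.
Under competition P = MC = 15, so Q = (63 − 15)/2.5 = 19.2.
Cournot with 3 identical firms: the symmetric best-response condition is 63 − 10q = 15. Each firm produces q = 4.8, total output Q = 14.4, price P = 27.
DWL is the triangle between Q = 14.4 and Q = 19.2: ½·(19.2 − 14.4)·(27 − 15) = 28.8.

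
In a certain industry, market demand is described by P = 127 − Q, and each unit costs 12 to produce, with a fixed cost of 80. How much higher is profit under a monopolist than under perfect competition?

Competitive firms price at marginal cost: P = 12, giving Q = 115.
Profit = (12 − 12)·115 − 80 = −80.
A monopolist chooses Q where MR = MC. MR = 127 − 2Q; setting this equal to 12 gives Q = 57.5 and P = 69.5.
Profit = (69.5 − 12)·57.5 − 80 = 3226.25.
Change in profit: 3226.25 − −80 = 3306.25.

Profit rises by 3306.25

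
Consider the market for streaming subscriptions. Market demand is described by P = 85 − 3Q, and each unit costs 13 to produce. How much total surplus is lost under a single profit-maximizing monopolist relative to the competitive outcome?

Competitive firms price at marginal cost: P = 13, giving Q = 24.
A monopolist chooses Q where MR = MC. MR = 85 − 6Q; setting this equal to 13 gives Q = 12 and P = 49.
DWL is the triangle between Q = 12 and Q = 24: ½·(24 − 12)·(49 − 13) = 216.

DWL = 216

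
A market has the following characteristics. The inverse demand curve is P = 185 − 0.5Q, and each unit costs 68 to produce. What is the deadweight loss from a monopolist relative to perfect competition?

Competitive firms price at marginal cost: P = 68, giving Q = 234.
The monopolist equates marginal revenue to marginal cost: 185 − Q = 68, so Q = 117. From demand, P = 126.5.
DWL is the triangle between Q = 117 and Q = 234: ½·(234 − 117)·(126.5 − 68) = 3422.25.

DWL = 3422.25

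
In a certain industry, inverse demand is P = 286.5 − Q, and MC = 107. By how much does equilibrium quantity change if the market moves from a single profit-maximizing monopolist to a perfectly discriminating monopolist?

Equilibrium quantity rises by 89.75

A monopolist chooses Q where MR = MC. MR = 286.5 − 2Q; setting this equal to 107 gives Q = 89.75 and P = 196.75.
Under first-degree price discrimination the firm charges each unit its demand price and produces up to where P = MC, i.e. Q = 179.5. Consumer surplus is zero; producer surplus equals total surplus.
Change in equilibrium quantity: 179.5 − 89.75 = 89.75.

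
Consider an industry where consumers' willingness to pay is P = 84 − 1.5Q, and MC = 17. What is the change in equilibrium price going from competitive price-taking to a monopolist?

P rises by 33.5

Competitive firms price at marginal cost: P = 17, giving Q = 134/3.
A monopolist chooses Q where MR = MC. MR = 84 − 3Q; setting this equal to 17 gives Q = 67/3 and P = 50.5.
Change in equilibrium price: 50.5 − 17 = 33.5.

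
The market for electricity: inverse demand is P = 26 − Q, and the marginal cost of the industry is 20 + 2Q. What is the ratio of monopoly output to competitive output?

A monopolist chooses Q where MR = MC. MR = 26 − 2Q; setting this equal to 20 + 2Q gives Q = 1.5 and P = 24.5.
Competitive equilibrium sets price equal to marginal cost: 26 − Q = 20 + 2Q, so Q = 2 and P = 24.
Ratio Q_m/Q_c = 1.5/2 = 0.75.

Q_m/Q_c = 0.75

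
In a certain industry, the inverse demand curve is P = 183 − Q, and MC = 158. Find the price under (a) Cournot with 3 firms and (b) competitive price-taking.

Cournot: P = 164.25; Competition: P = 158

Cournot with 3 identical firms: the symmetric best-response condition is 183 − 4q = 158. Each firm produces q = 6.25, total output Q = 18.75, price P = 164.25.
Under competition P = MC = 158, so Q = (183 − 158)/1 = 25.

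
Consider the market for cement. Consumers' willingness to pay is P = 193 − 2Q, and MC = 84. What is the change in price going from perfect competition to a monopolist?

P rises by 54.5

Under competition P = MC = 84, so Q = (193 − 84)/2 = 54.5.
The monopolist equates marginal revenue to marginal cost: 193 − 4Q = 84, so Q = 27.25. From demand, P = 138.5.
Change in price: 138.5 − 84 = 54.5.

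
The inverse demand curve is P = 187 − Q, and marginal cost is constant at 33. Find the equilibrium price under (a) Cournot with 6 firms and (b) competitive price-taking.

Cournot: P = 55; Competition: P = 33

Cournot with 6 identical firms: the symmetric best-response condition is 187 − 7q = 33. Each firm produces q = 22, total output Q = 132, price P = 55.
Competitive firms price at marginal cost: P = 33, giving Q = 154.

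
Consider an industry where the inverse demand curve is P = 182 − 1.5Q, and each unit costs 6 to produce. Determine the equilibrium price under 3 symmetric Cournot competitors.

With 3 symmetric Cournot firms, each firm's FOC gives 182 − 6q = 6, so q = 88/3, Q = 3·88/3 = 88, and P = 50.

P = 50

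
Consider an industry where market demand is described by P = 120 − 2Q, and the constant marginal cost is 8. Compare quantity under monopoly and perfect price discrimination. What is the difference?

A monopolist chooses Q where MR = MC. MR = 120 − 4Q; setting this equal to 8 gives Q = 28 and P = 64.
Under first-degree price discrimination the firm charges each unit its demand price and produces up to where P = MC, i.e. Q = 56. Consumer surplus is zero; producer surplus equals total surplus.
Change in quantity: 56 − 28 = 28.

Quantity rises by 28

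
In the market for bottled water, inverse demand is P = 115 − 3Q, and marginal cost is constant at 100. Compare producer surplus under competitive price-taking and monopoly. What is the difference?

PS rises by 18.75

Under competition P = MC = 100, so Q = (115 − 100)/3 = 5.
PS = (100 − 100)·5 = 0.
A monopolist chooses Q where MR = MC. MR = 115 − 6Q; setting this equal to 100 gives Q = 2.5 and P = 107.5.
PS = (107.5 − 100)·2.5 = 18.75.
Change in producer surplus: 18.75 − 0 = 18.75.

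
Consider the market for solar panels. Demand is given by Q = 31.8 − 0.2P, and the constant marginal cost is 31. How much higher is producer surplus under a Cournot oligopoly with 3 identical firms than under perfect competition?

Inverting demand: P = 159 − 5Q.
Perfect competition: P = MC = 31, so 159 − 5Q = 31 and Q = 25.6.
PS = (31 − 31)·25.6 = 0.
Cournot with 3 identical firms: the symmetric best-response condition is 159 − 20q = 31. Each firm produces q = 6.4, total output Q = 19.2, price P = 63.
PS = (63 − 31)·19.2 = 614.4.
Change in producer surplus: 614.4 − 0 = 614.4.

Producer surplus rises by 614.4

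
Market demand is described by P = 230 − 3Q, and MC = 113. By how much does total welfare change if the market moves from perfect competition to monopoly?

Competitive firms price at marginal cost: P = 113, giving Q = 39.
CS = ½·(230 − 113)·39 = 2281.5; PS = (113 − 113)·39 = 0; TS = 2281.5.
Monopoly sets MR = MC: 230 − 6Q = 113 ⇒ Q = 19.5, P = 230 − 3·19.5 = 171.5.
CS = ½·(230 − 171.5)·19.5 = 570.375; PS = (171.5 − 113)·19.5 = 1140.75; TS = 1711.125.
Change in total welfare: 1711.125 − 2281.5 = −570.375.

TS falls by 570.375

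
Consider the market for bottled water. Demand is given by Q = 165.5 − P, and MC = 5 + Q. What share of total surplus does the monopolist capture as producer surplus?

PS/TS = 0.75

Inverting demand: P = 165.5 − Q.
The monopolist equates marginal revenue to marginal cost: 165.5 − 2Q = 5 + Q, so Q = 53.5. From demand, P = 112.
CS = ½·(165.5 − 112)·53.5 = 1431.125.
PS = P·Q − VC(Q) = 112·53.5 − (5·53.5 + ½·1·53.5²) = 4293.375.
Share captured = PS/TS = 4293.375/5724.5 = 0.75.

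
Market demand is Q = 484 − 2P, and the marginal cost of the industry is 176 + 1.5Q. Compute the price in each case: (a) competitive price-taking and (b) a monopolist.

Inverting demand: P = 242 − 0.5Q.
Under competition P = MC: 242 − 0.5Q = 176 + 1.5Q ⇒ Q = 33, P = 225.5.
The monopolist equates marginal revenue to marginal cost: 242 − Q = 176 + 1.5Q, so Q = 26.4. From demand, P = 228.8.

Competition: P = 225.5; Monopoly: P = 228.8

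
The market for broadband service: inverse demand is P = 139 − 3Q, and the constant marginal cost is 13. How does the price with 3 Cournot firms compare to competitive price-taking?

With 3 symmetric Cournot firms, each firm's FOC gives 139 − 12q = 13, so q = 10.5, Q = 3·10.5 = 31.5, and P = 44.5.
Under competition P = MC = 13, so Q = (139 − 13)/3 = 42.

Cournot: P = 44.5; Competition: P = 13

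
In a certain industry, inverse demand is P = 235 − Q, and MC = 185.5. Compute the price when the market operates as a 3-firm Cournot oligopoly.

Cournot with 3 identical firms: the symmetric best-response condition is 235 − 4q = 185.5. Each firm produces q = 12.375, total output Q = 37.125, price P = 197.875.

P = 197.875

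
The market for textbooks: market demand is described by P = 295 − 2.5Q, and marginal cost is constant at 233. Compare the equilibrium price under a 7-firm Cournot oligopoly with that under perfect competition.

Cournot: P = 240.75; Competition: P = 233

With 7 symmetric Cournot firms, each firm's FOC gives 295 − 20q = 233, so q = 3.1, Q = 7·3.1 = 21.7, and P = 240.75.
Perfect competition: P = MC = 233, so 295 − 2.5Q = 233 and Q = 24.8.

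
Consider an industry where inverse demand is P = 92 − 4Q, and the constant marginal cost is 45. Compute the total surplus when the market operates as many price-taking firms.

TS = 276.125

Perfect competition: P = MC = 45, so 92 − 4Q = 45 and Q = 11.75.
CS = ½·(92 − 45)·11.75 = 276.125; PS = (45 − 45)·11.75 = 0; TS = 276.125.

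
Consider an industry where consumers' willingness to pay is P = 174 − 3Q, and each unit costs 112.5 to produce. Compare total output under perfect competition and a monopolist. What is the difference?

Perfect competition: P = MC = 112.5, so 174 − 3Q = 112.5 and Q = 20.5.
Monopoly sets MR = MC: 174 − 6Q = 112.5 ⇒ Q = 10.25, P = 174 − 3·10.25 = 143.25.
Change in total output: 10.25 − 20.5 = −10.25.

Total output falls by 10.25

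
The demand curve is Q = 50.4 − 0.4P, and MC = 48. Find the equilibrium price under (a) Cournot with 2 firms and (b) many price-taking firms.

Cournot: P = 74; Competition: P = 48

Inverting demand: P = 126 − 2.5Q.
With 2 symmetric Cournot firms, each firm's FOC gives 126 − 7.5q = 48, so q = 10.4, Q = 2·10.4 = 20.8, and P = 74.
Competitive firms price at marginal cost: P = 48, giving Q = 31.2.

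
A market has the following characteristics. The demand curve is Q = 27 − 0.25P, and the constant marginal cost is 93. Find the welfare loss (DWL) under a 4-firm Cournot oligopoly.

DWL = 1.125

Inverting demand: P = 108 − 4Q.
Perfect competition: P = MC = 93, so 108 − 4Q = 93 and Q = 3.75.
Cournot with 4 identical firms: the symmetric best-response condition is 108 − 20q = 93. Each firm produces q = 0.75, total output Q = 3, price P = 96.
DWL is the triangle between Q = 3 and Q = 3.75: ½·(3.75 − 3)·(96 − 93) = 1.125.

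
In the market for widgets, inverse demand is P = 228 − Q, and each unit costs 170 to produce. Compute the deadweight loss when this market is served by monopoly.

Perfect competition: P = MC = 170, so 228 − Q = 170 and Q = 58.
A monopolist chooses Q where MR = MC. MR = 228 − 2Q; setting this equal to 170 gives Q = 29 and P = 199.
DWL is the triangle between Q = 29 and Q = 58: ½·(58 − 29)·(199 − 170) = 420.5.

DWL = 420.5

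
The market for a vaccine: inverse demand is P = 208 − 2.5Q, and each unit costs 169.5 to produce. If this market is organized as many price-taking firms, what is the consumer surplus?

Under competition P = MC = 169.5, so Q = (208 − 169.5)/2.5 = 15.4.
CS = ½·(208 − 169.5)·15.4 = 296.45.

CS = 296.45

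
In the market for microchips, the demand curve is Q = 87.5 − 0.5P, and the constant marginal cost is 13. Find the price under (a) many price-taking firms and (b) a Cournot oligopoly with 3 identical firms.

Inverting demand: P = 175 − 2Q.
Perfect competition: P = MC = 13, so 175 − 2Q = 13 and Q = 81.
In a 3-firm Cournot equilibrium, symmetry and the first-order condition give q = (175 − 13)/(8) = 20.25. So Q = 60.75 and P = 53.5.

Competition: P = 13; Cournot: P = 53.5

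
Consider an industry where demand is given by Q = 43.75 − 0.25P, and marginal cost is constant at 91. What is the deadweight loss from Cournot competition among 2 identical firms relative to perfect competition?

DWL = 98

Inverting demand: P = 175 − 4Q.
Competitive firms price at marginal cost: P = 91, giving Q = 21.
With 2 symmetric Cournot firms, each firm's FOC gives 175 − 12q = 91, so q = 7, Q = 2·7 = 14, and P = 119.
DWL is the triangle between Q = 14 and Q = 21: ½·(21 − 14)·(119 − 91) = 98.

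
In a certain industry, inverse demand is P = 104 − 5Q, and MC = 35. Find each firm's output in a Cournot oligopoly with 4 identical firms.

q_i = 2.76

In a 4-firm Cournot equilibrium, symmetry and the first-order condition give q = (104 − 35)/(25) = 2.76. So Q = 11.04 and P = 48.8.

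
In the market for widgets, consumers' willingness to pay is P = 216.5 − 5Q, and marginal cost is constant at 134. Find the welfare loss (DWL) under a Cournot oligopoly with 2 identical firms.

Under competition P = MC = 134, so Q = (216.5 − 134)/5 = 16.5.
Cournot with 2 identical firms: the symmetric best-response condition is 216.5 − 15q = 134. Each firm produces q = 5.5, total output Q = 11, price P = 161.5.
DWL is the triangle between Q = 11 and Q = 16.5: ½·(16.5 − 11)·(161.5 − 134) = 75.625.

DWL = 75.625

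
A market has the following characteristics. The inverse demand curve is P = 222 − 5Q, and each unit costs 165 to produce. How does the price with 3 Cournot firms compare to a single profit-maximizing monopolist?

Cournot: P = 179.25; Monopoly: P = 193.5

Cournot with 3 identical firms: the symmetric best-response condition is 222 − 20q = 165. Each firm produces q = 2.85, total output Q = 8.55, price P = 179.25.
Monopoly sets MR = MC: 222 − 10Q = 165 ⇒ Q = 5.7, P = 222 − 5·5.7 = 193.5.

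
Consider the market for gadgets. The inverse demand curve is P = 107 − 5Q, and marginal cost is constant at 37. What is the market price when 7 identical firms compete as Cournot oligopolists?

Cournot with 7 identical firms: the symmetric best-response condition is 107 − 40q = 37. Each firm produces q = 1.75, total output Q = 12.25, price P = 45.75.

P = 45.75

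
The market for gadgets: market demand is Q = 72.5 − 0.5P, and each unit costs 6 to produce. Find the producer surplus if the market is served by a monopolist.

Inverting demand: P = 145 − 2Q.
A monopolist chooses Q where MR = MC. MR = 145 − 4Q; setting this equal to 6 gives Q = 34.75 and P = 75.5.
PS = (75.5 − 6)·34.75 = 2415.125.

PS = 2415.125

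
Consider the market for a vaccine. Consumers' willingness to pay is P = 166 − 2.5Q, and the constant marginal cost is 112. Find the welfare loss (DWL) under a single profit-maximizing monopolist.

DWL = 145.8

Perfect competition: P = MC = 112, so 166 − 2.5Q = 112 and Q = 21.6.
The monopolist equates marginal revenue to marginal cost: 166 − 5Q = 112, so Q = 10.8. From demand, P = 139.
DWL is the triangle between Q = 10.8 and Q = 21.6: ½·(21.6 − 10.8)·(139 − 112) = 145.8.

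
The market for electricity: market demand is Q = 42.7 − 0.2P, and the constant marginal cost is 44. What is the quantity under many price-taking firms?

Inverting demand: P = 213.5 − 5Q.
Competitive firms price at marginal cost: P = 44, giving Q = 33.9.

Q = 33.9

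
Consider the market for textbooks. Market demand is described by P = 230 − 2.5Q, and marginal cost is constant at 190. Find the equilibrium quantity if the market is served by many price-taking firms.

Q = 16

Under competition P = MC = 190, so Q = (230 − 190)/2.5 = 16.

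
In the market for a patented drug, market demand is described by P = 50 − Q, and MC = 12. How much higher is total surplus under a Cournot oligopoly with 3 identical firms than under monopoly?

The monopolist equates marginal revenue to marginal cost: 50 − 2Q = 12, so Q = 19. From demand, P = 31.
CS = ½·(50 − 31)·19 = 180.5; PS = (31 − 12)·19 = 361; TS = 541.5.
Cournot with 3 identical firms: the symmetric best-response condition is 50 − 4q = 12. Each firm produces q = 9.5, total output Q = 28.5, price P = 21.5.
CS = ½·(50 − 21.5)·28.5 = 406.125; PS = (21.5 − 12)·28.5 = 270.75; TS = 676.875.
Change in total surplus: 676.875 − 541.5 = 135.375.

Total surplus rises by 135.375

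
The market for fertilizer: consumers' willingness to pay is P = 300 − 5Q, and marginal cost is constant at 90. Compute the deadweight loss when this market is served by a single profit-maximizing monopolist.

DWL = 1102.5

Competitive firms price at marginal cost: P = 90, giving Q = 42.
The monopolist equates marginal revenue to marginal cost: 300 − 10Q = 90, so Q = 21. From demand, P = 195.
DWL is the triangle between Q = 21 and Q = 42: ½·(42 − 21)·(195 − 90) = 1102.5.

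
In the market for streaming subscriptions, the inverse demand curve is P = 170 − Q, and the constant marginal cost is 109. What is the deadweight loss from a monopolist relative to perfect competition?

DWL = 465.125

Competitive firms price at marginal cost: P = 109, giving Q = 61.
The monopolist equates marginal revenue to marginal cost: 170 − 2Q = 109, so Q = 30.5. From demand, P = 139.5.
DWL is the triangle between Q = 30.5 and Q = 61: ½·(61 − 30.5)·(139.5 − 109) = 465.125.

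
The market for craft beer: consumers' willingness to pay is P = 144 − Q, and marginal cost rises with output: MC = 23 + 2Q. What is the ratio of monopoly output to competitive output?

Q_m/Q_c = 0.75

The monopolist equates marginal revenue to marginal cost: 144 − 2Q = 23 + 2Q, so Q = 30.25. From demand, P = 113.75.
Under competition P = MC: 144 − Q = 23 + 2Q ⇒ Q = 121/3, P = 311/3.
Ratio Q_m/Q_c = 30.25/(121/3) = 0.75.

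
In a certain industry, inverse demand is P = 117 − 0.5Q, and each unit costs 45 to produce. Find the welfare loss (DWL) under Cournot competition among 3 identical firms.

DWL = 324

Under competition P = MC = 45, so Q = (117 − 45)/0.5 = 144.
With 3 symmetric Cournot firms, each firm's FOC gives 117 − 2q = 45, so q = 36, Q = 3·36 = 108, and P = 63.
DWL is the triangle between Q = 108 and Q = 144: ½·(144 − 108)·(63 − 45) = 324.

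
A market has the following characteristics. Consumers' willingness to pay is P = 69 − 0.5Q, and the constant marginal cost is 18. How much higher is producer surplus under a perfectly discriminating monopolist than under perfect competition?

Producer surplus rises by 2601

Under competition P = MC = 18, so Q = (69 − 18)/0.5 = 102.
PS = (18 − 18)·102 = 0.
A perfectly discriminating monopolist sells every unit with P(Q) ≥ MC(Q), so output equals the competitive quantity Q = 102. Each buyer pays their reservation price, so CS = 0 and the firm captures all surplus.
PS = ½·(69 − 18)·102 = 2601.
Change in producer surplus: 2601 − 0 = 2601.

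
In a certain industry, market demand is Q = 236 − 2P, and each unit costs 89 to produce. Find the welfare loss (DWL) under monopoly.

DWL = 210.25

Inverting demand: P = 118 − 0.5Q.
Under competition P = MC = 89, so Q = (118 − 89)/0.5 = 58.
A monopolist chooses Q where MR = MC. MR = 118 − Q; setting this equal to 89 gives Q = 29 and P = 103.5.
DWL is the triangle between Q = 29 and Q = 58: ½·(58 − 29)·(103.5 − 89) = 210.25.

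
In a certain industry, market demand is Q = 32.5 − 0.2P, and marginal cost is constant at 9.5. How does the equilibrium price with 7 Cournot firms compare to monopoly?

Inverting demand: P = 162.5 − 5Q.
Cournot with 7 identical firms: the symmetric best-response condition is 162.5 − 40q = 9.5. Each firm produces q = 3.825, total output Q = 26.775, price P = 28.625.
The monopolist equates marginal revenue to marginal cost: 162.5 − 10Q = 9.5, so Q = 15.3. From demand, P = 86.

Cournot: P = 28.625; Monopoly: P = 86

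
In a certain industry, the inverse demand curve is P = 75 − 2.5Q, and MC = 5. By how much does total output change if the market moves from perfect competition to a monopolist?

Under competition P = MC = 5, so Q = (75 − 5)/2.5 = 28.
The monopolist equates marginal revenue to marginal cost: 75 − 5Q = 5, so Q = 14. From demand, P = 40.
Change in total output: 14 − 28 = −14.

Q falls by 14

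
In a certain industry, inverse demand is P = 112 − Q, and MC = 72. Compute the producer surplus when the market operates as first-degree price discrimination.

Under first-degree price discrimination the firm charges each unit its demand price and produces up to where P = MC, i.e. Q = 40. Consumer surplus is zero; producer surplus equals total surplus.
PS = ½·(112 − 72)·40 = 800.

PS = 800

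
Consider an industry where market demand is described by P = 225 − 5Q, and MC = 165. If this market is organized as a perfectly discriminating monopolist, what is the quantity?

Q = 12

With perfect price discrimination, output is the efficient level Q = 12 (where demand meets MC), but every buyer pays their willingness to pay: CS = 0 and PS = total surplus.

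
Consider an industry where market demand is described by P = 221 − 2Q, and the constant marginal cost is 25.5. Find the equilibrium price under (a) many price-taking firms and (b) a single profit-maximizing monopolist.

Competition: P = 25.5; Monopoly: P = 123.25

Under competition P = MC = 25.5, so Q = (221 − 25.5)/2 = 97.75.
A monopolist chooses Q where MR = MC. MR = 221 − 4Q; setting this equal to 25.5 gives Q = 48.875 and P = 123.25.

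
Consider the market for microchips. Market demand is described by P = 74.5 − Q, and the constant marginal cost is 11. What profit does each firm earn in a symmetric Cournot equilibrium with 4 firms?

Cournot with 4 identical firms: the symmetric best-response condition is 74.5 − 5q = 11. Each firm produces q = 12.7, total output Q = 50.8, price P = 23.7.
Each firm's profit = (23.7 − 11)·12.7 = 161.29.

π_i = 161.29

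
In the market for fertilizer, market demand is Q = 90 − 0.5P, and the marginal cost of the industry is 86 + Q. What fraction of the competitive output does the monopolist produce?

Inverting demand: P = 180 − 2Q.
Monopoly sets MR = MC: 180 − 4Q = 86 + Q ⇒ Q = 18.8, P = 180 − 2·18.8 = 142.4.
Competitive equilibrium sets price equal to marginal cost: 180 − 2Q = 86 + Q, so Q = 94/3 and P = 352/3.
Ratio Q_m/Q_c = 18.8/(94/3) = 0.6.

Q_m/Q_c = 0.6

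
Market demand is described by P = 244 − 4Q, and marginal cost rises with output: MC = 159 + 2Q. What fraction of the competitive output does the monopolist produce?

A monopolist chooses Q where MR = MC. MR = 244 − 8Q; setting this equal to 159 + 2Q gives Q = 8.5 and P = 210.
Competitive equilibrium sets price equal to marginal cost: 244 − 4Q = 159 + 2Q, so Q = 85/6 and P = 562/3.
Ratio Q_m/Q_c = 8.5/(85/6) = 0.6.

Q_m/Q_c = 0.6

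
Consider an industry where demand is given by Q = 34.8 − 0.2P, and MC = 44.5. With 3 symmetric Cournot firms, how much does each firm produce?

Inverting demand: P = 174 − 5Q.
In a 3-firm Cournot equilibrium, symmetry and the first-order condition give q = (174 − 44.5)/(20) = 6.475. So Q = 19.425 and P = 76.875.

q_i = 6.475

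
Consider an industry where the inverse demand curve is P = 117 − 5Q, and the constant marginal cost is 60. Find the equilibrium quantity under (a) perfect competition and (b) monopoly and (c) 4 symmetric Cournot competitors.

Competitive firms price at marginal cost: P = 60, giving Q = 11.4.
A monopolist chooses Q where MR = MC. MR = 117 − 10Q; setting this equal to 60 gives Q = 5.7 and P = 88.5.
In a 4-firm Cournot equilibrium, symmetry and the first-order condition give q = (117 − 60)/(25) = 2.28. So Q = 9.12 and P = 71.4.

Competition: Q = 11.4; Monopoly: Q = 5.7; Cournot: Q = 9.12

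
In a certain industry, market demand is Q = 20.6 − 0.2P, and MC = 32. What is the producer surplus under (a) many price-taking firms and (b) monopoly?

Competition: PS = 0; Monopoly: PS = 252.05

Inverting demand: P = 103 − 5Q.
Under competition P = MC = 32, so Q = (103 − 32)/5 = 14.2.
PS = (32 − 32)·14.2 = 0.
Monopoly sets MR = MC: 103 − 10Q = 32 ⇒ Q = 7.1, P = 103 − 5·7.1 = 67.5.
PS = (67.5 − 32)·7.1 = 252.05.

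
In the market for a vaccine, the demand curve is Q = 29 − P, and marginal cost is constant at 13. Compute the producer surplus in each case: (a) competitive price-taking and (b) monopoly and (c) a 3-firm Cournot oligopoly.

Competition: PS = 0; Monopoly: PS = 64; Cournot: PS = 48

Inverting demand: P = 29 − Q.
Under competition P = MC = 13, so Q = (29 − 13)/1 = 16.
PS = (13 − 13)·16 = 0.
Monopoly sets MR = MC: 29 − 2Q = 13 ⇒ Q = 8, P = 29 − 8 = 21.
PS = (21 − 13)·8 = 64.
In a 3-firm Cournot equilibrium, symmetry and the first-order condition give q = (29 − 13)/(4) = 4. So Q = 12 and P = 17.
PS = (17 − 13)·12 = 48.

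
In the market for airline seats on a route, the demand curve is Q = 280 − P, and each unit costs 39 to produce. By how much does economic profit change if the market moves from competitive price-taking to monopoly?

π rises by 14520.25

Inverting demand: P = 280 − Q.
Under competition P = MC = 39, so Q = (280 − 39)/1 = 241.
Profit = (39 − 39)·241 = 0.
The monopolist equates marginal revenue to marginal cost: 280 − 2Q = 39, so Q = 120.5. From demand, P = 159.5.
Profit = (159.5 − 39)·120.5 = 14520.25.
Change in economic profit: 14520.25 − 0 = 14520.25.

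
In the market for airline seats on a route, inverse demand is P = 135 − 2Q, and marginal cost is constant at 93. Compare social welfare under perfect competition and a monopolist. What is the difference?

Perfect competition: P = MC = 93, so 135 − 2Q = 93 and Q = 21.
CS = ½·(135 − 93)·21 = 441; PS = (93 − 93)·21 = 0; TS = 441.
A monopolist chooses Q where MR = MC. MR = 135 − 4Q; setting this equal to 93 gives Q = 10.5 and P = 114.
CS = ½·(135 − 114)·10.5 = 110.25; PS = (114 − 93)·10.5 = 220.5; TS = 330.75.
Change in social welfare: 330.75 − 441 = −110.25.

TS falls by 110.25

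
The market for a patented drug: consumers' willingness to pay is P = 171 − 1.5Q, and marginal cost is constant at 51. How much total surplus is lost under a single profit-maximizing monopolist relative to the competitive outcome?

DWL = 1200

Perfect competition: P = MC = 51, so 171 − 1.5Q = 51 and Q = 80.
A monopolist chooses Q where MR = MC. MR = 171 − 3Q; setting this equal to 51 gives Q = 40 and P = 111.
DWL is the triangle between Q = 40 and Q = 80: ½·(80 − 40)·(111 − 51) = 1200.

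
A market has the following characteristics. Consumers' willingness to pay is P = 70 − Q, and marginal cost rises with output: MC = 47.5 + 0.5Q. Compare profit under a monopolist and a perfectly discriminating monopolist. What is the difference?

Profit rises by 67.5

The monopolist equates marginal revenue to marginal cost: 70 − 2Q = 47.5 + 0.5Q, so Q = 9. From demand, P = 61.
Profit = 61·9 − (47.5·9 + ½·0.5·9²) = 101.25.
Under first-degree price discrimination the firm charges each unit its demand price and produces up to where P = MC, i.e. Q = 15. Consumer surplus is zero; producer surplus equals total surplus.
PS equals the full surplus area, 168.75. Profit = 168.75 = 168.75.
Change in profit: 168.75 − 101.25 = 67.5.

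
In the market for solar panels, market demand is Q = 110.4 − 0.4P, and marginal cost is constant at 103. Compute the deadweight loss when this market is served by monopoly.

DWL = 1496.45

Inverting demand: P = 276 − 2.5Q.
Under competition P = MC = 103, so Q = (276 − 103)/2.5 = 69.2.
A monopolist chooses Q where MR = MC. MR = 276 − 5Q; setting this equal to 103 gives Q = 34.6 and P = 189.5.
DWL is the triangle between Q = 34.6 and Q = 69.2: ½·(69.2 − 34.6)·(189.5 − 103) = 1496.45.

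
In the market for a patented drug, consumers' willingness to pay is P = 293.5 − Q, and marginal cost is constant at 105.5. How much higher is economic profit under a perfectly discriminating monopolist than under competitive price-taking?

Competitive firms price at marginal cost: P = 105.5, giving Q = 188.
Profit = (105.5 − 105.5)·188 = 0.
A perfectly discriminating monopolist sells every unit with P(Q) ≥ MC(Q), so output equals the competitive quantity Q = 188. Each buyer pays their reservation price, so CS = 0 and the firm captures all surplus.
PS equals the full surplus area, 17672. Profit = 17672 = 17672.
Change in economic profit: 17672 − 0 = 17672.

Economic profit rises by 17672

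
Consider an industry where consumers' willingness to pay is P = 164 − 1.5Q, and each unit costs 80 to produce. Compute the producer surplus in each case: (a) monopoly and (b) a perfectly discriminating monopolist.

Monopoly: PS = 1176; Perfect PD: PS = 2352

A monopolist chooses Q where MR = MC. MR = 164 − 3Q; setting this equal to 80 gives Q = 28 and P = 122.
PS = (122 − 80)·28 = 1176.
With perfect price discrimination, output is the efficient level Q = 56 (where demand meets MC), but every buyer pays their willingness to pay: CS = 0 and PS = total surplus.
PS = ½·(164 − 80)·56 = 2352.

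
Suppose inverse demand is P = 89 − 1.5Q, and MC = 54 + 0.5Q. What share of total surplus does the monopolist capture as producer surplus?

PS/TS = 0.7

Monopoly sets MR = MC: 89 − 3Q = 54 + 0.5Q ⇒ Q = 10, P = 89 − 1.5·10 = 74.
CS = ½·(89 − 74)·10 = 75.
PS = P·Q − VC(Q) = 74·10 − (54·10 + ½·0.5·10²) = 175.
Share captured = PS/TS = 175/250 = 0.7.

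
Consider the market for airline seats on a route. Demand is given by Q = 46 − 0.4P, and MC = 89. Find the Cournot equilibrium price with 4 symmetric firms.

Inverting demand: P = 115 − 2.5Q.
With 4 symmetric Cournot firms, each firm's FOC gives 115 − 12.5q = 89, so q = 2.08, Q = 4·2.08 = 8.32, and P = 94.2.

P = 94.2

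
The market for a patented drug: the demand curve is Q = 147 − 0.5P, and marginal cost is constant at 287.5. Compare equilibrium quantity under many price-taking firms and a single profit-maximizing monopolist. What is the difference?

Inverting demand: P = 294 − 2Q.
Competitive firms price at marginal cost: P = 287.5, giving Q = 3.25.
Monopoly sets MR = MC: 294 − 4Q = 287.5 ⇒ Q = 1.625, P = 294 − 2·1.625 = 290.75.
Change in equilibrium quantity: 1.625 − 3.25 = −1.625.

Equilibrium quantity falls by 1.625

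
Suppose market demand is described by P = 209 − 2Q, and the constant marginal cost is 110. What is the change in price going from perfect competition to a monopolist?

Perfect competition: P = MC = 110, so 209 − 2Q = 110 and Q = 49.5.
Monopoly sets MR = MC: 209 − 4Q = 110 ⇒ Q = 24.75, P = 209 − 2·24.75 = 159.5.
Change in price: 159.5 − 110 = 49.5.

P rises by 49.5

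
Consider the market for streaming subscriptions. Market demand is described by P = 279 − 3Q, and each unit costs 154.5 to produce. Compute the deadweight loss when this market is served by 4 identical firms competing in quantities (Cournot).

DWL = 103.335

Under competition P = MC = 154.5, so Q = (279 − 154.5)/3 = 41.5.
In a 4-firm Cournot equilibrium, symmetry and the first-order condition give q = (279 − 154.5)/(15) = 8.3. So Q = 33.2 and P = 179.4.
DWL is the triangle between Q = 33.2 and Q = 41.5: ½·(41.5 − 33.2)·(179.4 − 154.5) = 103.335.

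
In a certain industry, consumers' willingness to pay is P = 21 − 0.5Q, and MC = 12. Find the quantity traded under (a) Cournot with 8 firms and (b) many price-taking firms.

With 8 symmetric Cournot firms, each firm's FOC gives 21 − 4.5q = 12, so q = 2, Q = 8·2 = 16, and P = 13.
Perfect competition: P = MC = 12, so 21 − 0.5Q = 12 and Q = 18.

Cournot: Q = 16; Competition: Q = 18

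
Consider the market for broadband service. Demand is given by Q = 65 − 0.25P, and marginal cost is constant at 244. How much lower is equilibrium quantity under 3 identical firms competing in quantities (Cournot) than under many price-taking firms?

Q falls by 1

Inverting demand: P = 260 − 4Q.
Competitive firms price at marginal cost: P = 244, giving Q = 4.
With 3 symmetric Cournot firms, each firm's FOC gives 260 − 16q = 244, so q = 1, Q = 3·1 = 3, and P = 248.
Change in equilibrium quantity: 3 − 4 = −1.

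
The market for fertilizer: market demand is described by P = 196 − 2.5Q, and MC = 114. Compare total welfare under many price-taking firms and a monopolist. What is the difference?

TS falls by 336.2

Competitive firms price at marginal cost: P = 114, giving Q = 32.8.
CS = ½·(196 − 114)·32.8 = 1344.8; PS = (114 − 114)·32.8 = 0; TS = 1344.8.
The monopolist equates marginal revenue to marginal cost: 196 − 5Q = 114, so Q = 16.4. From demand, P = 155.
CS = ½·(196 − 155)·16.4 = 336.2; PS = (155 − 114)·16.4 = 672.4; TS = 1008.6.
Change in total welfare: 1008.6 − 1344.8 = −336.2.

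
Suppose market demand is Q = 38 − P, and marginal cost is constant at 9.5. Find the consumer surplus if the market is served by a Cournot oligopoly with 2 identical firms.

CS = 180.5

Inverting demand: P = 38 − Q.
Cournot with 2 identical firms: the symmetric best-response condition is 38 − 3q = 9.5. Each firm produces q = 9.5, total output Q = 19, price P = 19.
CS = ½·(38 − 19)·19 = 180.5.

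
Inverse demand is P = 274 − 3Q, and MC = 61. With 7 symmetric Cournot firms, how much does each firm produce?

q_i = 8.875

Cournot with 7 identical firms: the symmetric best-response condition is 274 − 24q = 61. Each firm produces q = 8.875, total output Q = 62.125, price P = 87.625.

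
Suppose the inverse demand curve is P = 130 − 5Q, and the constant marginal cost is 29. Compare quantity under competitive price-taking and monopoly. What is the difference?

Perfect competition: P = MC = 29, so 130 − 5Q = 29 and Q = 20.2.
Monopoly sets MR = MC: 130 − 10Q = 29 ⇒ Q = 10.1, P = 130 − 5·10.1 = 79.5.
Change in quantity: 10.1 − 20.2 = −10.1.

Q falls by 10.1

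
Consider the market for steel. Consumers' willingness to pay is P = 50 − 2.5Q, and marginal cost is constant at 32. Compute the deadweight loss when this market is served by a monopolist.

DWL = 16.2

Perfect competition: P = MC = 32, so 50 − 2.5Q = 32 and Q = 7.2.
Monopoly sets MR = MC: 50 − 5Q = 32 ⇒ Q = 3.6, P = 50 − 2.5·3.6 = 41.
DWL is the triangle between Q = 3.6 and Q = 7.2: ½·(7.2 − 3.6)·(41 − 32) = 16.2.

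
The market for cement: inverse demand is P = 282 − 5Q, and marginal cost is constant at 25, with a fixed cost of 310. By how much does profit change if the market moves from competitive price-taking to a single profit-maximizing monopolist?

Profit rises by 3302.45

Under competition P = MC = 25, so Q = (282 − 25)/5 = 51.4.
Profit = (25 − 25)·51.4 − 310 = −310.
Monopoly sets MR = MC: 282 − 10Q = 25 ⇒ Q = 25.7, P = 282 − 5·25.7 = 153.5.
Profit = (153.5 − 25)·25.7 − 310 = 2992.45.
Change in profit: 2992.45 − −310 = 3302.45.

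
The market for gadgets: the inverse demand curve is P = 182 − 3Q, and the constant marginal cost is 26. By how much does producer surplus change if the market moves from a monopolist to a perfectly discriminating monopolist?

Producer surplus rises by 2028

Monopoly sets MR = MC: 182 − 6Q = 26 ⇒ Q = 26, P = 182 − 3·26 = 104.
PS = (104 − 26)·26 = 2028.
A perfectly discriminating monopolist sells every unit with P(Q) ≥ MC(Q), so output equals the competitive quantity Q = 52. Each buyer pays their reservation price, so CS = 0 and the firm captures all surplus.
PS = ½·(182 − 26)·52 = 4056.
Change in producer surplus: 4056 − 2028 = 2028.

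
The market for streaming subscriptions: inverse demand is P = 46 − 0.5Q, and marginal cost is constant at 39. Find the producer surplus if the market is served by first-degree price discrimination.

A perfectly discriminating monopolist sells every unit with P(Q) ≥ MC(Q), so output equals the competitive quantity Q = 14. Each buyer pays their reservation price, so CS = 0 and the firm captures all surplus.
PS = ½·(46 − 39)·14 = 49.

PS = 49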